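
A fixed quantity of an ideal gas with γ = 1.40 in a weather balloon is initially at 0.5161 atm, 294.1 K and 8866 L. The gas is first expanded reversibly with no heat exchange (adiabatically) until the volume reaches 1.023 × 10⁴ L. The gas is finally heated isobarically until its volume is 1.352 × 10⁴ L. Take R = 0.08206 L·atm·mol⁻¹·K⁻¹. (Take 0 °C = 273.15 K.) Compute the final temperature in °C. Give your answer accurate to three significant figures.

T₃ ≈ 93.9 °C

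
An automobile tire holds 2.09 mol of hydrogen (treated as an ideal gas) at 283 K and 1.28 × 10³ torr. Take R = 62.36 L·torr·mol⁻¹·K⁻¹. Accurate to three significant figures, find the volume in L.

V ≈ 28.8 L

PV = nRT ⇒ V = nRT/P = (2.09 × 62.36 × 283) / 1.28e+03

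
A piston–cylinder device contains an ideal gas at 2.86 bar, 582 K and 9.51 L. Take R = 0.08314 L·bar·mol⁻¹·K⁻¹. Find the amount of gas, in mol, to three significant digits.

PV = nRT ⇒ n = PV/(RT) = (2.86 × 9.51) / (0.08314 × 582)

n ≈ 0.562 mol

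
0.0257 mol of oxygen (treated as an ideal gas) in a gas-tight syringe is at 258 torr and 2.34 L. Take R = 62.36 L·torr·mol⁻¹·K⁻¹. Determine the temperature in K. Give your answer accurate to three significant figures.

PV = nRT ⇒ T = PV/(nR) = (258 × 2.34) / (0.0257 × 62.36)

T ≈ 377 K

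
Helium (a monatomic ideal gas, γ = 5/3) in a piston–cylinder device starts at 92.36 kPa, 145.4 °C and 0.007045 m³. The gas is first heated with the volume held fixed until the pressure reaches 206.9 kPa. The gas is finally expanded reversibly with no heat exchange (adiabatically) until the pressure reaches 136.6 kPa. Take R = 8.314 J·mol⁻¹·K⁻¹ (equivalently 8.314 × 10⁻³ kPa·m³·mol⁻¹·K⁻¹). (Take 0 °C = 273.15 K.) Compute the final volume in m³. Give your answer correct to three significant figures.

V₃ ≈ 0.00904 m³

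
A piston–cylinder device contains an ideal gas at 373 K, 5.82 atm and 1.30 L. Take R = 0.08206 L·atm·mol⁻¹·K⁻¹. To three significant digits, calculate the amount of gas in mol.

PV = nRT ⇒ n = PV/(RT) = (5.82 × 1.30) / (0.08206 × 373)

n ≈ 0.247 mol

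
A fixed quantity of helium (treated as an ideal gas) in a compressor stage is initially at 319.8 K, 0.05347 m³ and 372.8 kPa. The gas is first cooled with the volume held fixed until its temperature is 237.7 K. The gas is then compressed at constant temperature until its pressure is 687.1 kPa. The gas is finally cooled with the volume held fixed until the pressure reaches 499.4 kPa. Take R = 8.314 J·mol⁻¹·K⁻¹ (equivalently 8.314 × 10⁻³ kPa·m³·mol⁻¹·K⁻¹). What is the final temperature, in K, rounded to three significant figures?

T₄ ≈ 173 K

Isochoric, so P/T is constant: V₂ = V₁; P₂ = P₁·(T₂/T₁) = 277.1 kPa.
Isothermal, so P V is constant: T₃ = T₂; V₃ = V₂·(P₂/P₃) = 0.02156 m³.
Isochoric, so P/T is constant: V₄ = V₃; T₄ = T₃·(P₄/P₃) = 172.8 K.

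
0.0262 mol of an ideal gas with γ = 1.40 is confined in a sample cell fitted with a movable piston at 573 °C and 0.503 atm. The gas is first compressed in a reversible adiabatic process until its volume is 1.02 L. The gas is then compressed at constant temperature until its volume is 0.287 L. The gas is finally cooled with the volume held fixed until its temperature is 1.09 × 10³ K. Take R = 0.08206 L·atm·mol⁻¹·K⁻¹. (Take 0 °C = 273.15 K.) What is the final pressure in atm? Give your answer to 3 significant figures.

P₄ ≈ 8.17 atm

Convert: T₁ = 846.1 K.
From PV = nRT: V₁ = nRT₁/P₁ = 3.617 L.
Adiabatic (γ = 1.40), T V^(γ−1) and P V^γ constant: T₂ = T₁·(V₁/V₂)^(γ−1) = 1404 K; P₂ = P₁·(V₁/V₂)^γ = 2.959 atm.
T constant ⇒ Boyle's law P V = const: T₃ = T₂; P₃ = P₂·(V₂/V₃) = 10.52 atm.
Isochoric, so P/T is constant: V₄ = V₃; P₄ = P₃·(T₄/T₃) = 8.165 atm.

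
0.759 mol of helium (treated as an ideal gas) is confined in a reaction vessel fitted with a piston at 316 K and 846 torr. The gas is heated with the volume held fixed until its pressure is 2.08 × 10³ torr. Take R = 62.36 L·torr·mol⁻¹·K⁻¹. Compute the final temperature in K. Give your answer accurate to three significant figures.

T₂ ≈ 777 K

From PV = nRT: V₁ = nRT₁/P₁ = 17.68 L.
Isochoric, so P/T is constant: V₂ = V₁; T₂ = T₁·(P₂/P₁) = 776.9 K.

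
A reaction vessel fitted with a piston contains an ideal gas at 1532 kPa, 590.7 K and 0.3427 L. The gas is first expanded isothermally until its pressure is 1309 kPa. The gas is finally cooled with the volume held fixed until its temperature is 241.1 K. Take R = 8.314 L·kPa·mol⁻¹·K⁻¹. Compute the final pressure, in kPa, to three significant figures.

T constant ⇒ Boyle's law P V = const: T₂ = T₁; V₂ = V₁·(P₁/P₂) = 0.4011 L.
Isochoric, so P/T is constant: V₃ = V₂; P₃ = P₂·(T₃/T₂) = 534.3 kPa.

P₃ ≈ 534 kPa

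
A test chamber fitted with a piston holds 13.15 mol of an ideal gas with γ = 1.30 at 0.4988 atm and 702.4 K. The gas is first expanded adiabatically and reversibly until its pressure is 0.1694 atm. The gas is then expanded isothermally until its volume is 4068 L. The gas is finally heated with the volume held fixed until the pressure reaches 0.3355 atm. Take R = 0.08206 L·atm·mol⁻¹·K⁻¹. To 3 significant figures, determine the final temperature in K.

From PV = nRT: V₁ = nRT₁/P₁ = 1520 L.
Reversible adiabatic, γ = 1.30: T₂ = T₁·(P₂/P₁)^((γ−1)/γ) = 547.5 K; V₂ = V₁·(P₁/P₂)^(1/γ) = 3487 L.
T constant ⇒ Boyle's law P V = const: T₃ = T₂; P₃ = P₂·(V₂/V₃) = 0.1452 atm.
V constant ⇒ P ∝ T: V₄ = V₃; T₄ = T₃·(P₄/P₃) = 1265 K.

T₄ ≈ 1.26e+03 K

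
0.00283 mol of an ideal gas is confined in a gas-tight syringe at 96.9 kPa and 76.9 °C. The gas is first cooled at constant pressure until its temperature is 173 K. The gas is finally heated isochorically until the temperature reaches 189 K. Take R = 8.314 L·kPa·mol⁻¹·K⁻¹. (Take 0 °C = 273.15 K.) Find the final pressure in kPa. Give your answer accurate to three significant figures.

Convert: T₁ = 350.0 K.
From PV = nRT: V₁ = nRT₁/P₁ = 0.08500 L.
Isobaric, so V/T is constant: P₂ = P₁; V₂ = V₁·(T₂/T₁) = 0.04201 L.
Isochoric, so P/T is constant: V₃ = V₂; P₃ = P₂·(T₃/T₂) = 105.9 kPa.

P₃ ≈ 106 kPa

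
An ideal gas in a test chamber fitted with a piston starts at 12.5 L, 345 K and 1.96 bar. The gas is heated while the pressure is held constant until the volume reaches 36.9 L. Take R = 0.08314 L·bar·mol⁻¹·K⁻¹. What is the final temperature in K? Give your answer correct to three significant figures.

T₂ ≈ 1.02e+03 K

P constant ⇒ V ∝ T: P₂ = P₁; T₂ = T₁·(V₂/V₁) = 1018 K.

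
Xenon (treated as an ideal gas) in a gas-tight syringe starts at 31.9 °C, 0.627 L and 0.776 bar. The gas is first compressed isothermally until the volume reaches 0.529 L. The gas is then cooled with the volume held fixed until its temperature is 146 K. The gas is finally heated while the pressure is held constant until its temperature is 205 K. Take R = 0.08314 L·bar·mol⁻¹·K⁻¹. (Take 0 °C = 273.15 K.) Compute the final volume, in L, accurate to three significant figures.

Convert: T₁ = 305.0 K.
T constant ⇒ Boyle's law P V = const: T₂ = T₁; P₂ = P₁·(V₁/V₂) = 0.9198 bar.
V constant ⇒ P ∝ T: V₃ = V₂; P₃ = P₂·(T₃/T₂) = 0.4402 bar.
Isobaric, so V/T is constant: P₄ = P₃; V₄ = V₃·(T₄/T₃) = 0.7428 L.

V₄ ≈ 0.743 L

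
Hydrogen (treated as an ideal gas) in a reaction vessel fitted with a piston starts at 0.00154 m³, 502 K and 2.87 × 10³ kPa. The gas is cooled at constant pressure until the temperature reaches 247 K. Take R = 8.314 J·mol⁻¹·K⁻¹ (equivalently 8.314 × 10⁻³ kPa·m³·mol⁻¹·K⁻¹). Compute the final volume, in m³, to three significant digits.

V₂ ≈ 0.000758 m³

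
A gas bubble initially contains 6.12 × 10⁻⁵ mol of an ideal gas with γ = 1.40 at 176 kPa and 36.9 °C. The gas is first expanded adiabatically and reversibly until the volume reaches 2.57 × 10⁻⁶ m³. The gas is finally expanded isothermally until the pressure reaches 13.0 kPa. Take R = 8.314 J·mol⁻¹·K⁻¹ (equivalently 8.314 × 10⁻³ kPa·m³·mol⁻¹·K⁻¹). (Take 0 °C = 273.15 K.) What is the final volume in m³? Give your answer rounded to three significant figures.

Convert: T₁ = 310.0 K.
From PV = nRT: V₁ = nRT₁/P₁ = 8.964e-07 m³.
Adiabatic (γ = 1.40), T V^(γ−1) and P V^γ constant: T₂ = T₁·(V₁/V₂)^(γ−1) = 203.4 K; P₂ = P₁·(V₁/V₂)^γ = 40.28 kPa.
Isothermal, so P V is constant: T₃ = T₂; V₃ = V₂·(P₂/P₃) = 7.963e-06 m³.

V₃ ≈ 7.96e-06 m³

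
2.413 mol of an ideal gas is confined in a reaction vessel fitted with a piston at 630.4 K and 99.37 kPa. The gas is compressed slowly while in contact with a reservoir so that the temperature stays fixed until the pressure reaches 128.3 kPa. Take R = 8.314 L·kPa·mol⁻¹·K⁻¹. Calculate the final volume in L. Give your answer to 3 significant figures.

V₂ ≈ 98.6 L

From PV = nRT: V₁ = nRT₁/P₁ = 127.3 L.
T constant ⇒ Boyle's law P V = const: T₂ = T₁; V₂ = V₁·(P₁/P₂) = 98.57 L.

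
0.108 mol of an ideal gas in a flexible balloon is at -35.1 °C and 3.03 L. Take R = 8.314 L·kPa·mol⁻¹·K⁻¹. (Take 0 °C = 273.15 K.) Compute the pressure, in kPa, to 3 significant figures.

Convert: T = 238.05 K.
PV = nRT ⇒ P = nRT/V = (0.108 × 8.314 × 238.05) / 3.03

P ≈ 70.5 kPa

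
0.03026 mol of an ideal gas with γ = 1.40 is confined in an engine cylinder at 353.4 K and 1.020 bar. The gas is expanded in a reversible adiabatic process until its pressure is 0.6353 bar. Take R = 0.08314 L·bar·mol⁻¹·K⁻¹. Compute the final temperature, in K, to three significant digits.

From PV = nRT: V₁ = nRT₁/P₁ = 0.8717 L.
Reversible adiabatic, γ = 1.40: T₂ = T₁·(P₂/P₁)^((γ−1)/γ) = 308.7 K; V₂ = V₁·(P₁/P₂)^(1/γ) = 1.222 L.

T₂ ≈ 309 K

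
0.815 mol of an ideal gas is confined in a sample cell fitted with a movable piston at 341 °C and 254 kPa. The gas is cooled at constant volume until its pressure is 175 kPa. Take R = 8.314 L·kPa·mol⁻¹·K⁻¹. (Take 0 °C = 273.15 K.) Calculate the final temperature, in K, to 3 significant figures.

Convert: T₁ = 614.1 K.
From PV = nRT: V₁ = nRT₁/P₁ = 16.38 L.
V constant ⇒ P ∝ T: V₂ = V₁; T₂ = T₁·(P₂/P₁) = 423.1 K.

T₂ ≈ 423 K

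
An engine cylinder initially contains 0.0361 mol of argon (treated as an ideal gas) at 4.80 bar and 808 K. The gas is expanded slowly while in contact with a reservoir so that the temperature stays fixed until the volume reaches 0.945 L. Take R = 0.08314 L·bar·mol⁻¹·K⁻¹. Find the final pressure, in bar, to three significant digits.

From PV = nRT: V₁ = nRT₁/P₁ = 0.5052 L.
T constant ⇒ Boyle's law P V = const: T₂ = T₁; P₂ = P₁·(V₁/V₂) = 2.566 bar.

P₂ ≈ 2.57 bar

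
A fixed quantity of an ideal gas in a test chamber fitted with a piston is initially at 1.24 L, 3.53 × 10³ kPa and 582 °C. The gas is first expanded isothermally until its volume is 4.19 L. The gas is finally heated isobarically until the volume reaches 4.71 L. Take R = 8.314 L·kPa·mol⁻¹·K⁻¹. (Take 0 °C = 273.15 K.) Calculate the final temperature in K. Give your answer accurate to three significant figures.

T₃ ≈ 961 K

Convert: T₁ = 855.1 K.
T constant ⇒ Boyle's law P V = const: T₂ = T₁; P₂ = P₁·(V₁/V₂) = 1045 kPa.
Isobaric, so V/T is constant: P₃ = P₂; T₃ = T₂·(V₃/V₂) = 961.3 K.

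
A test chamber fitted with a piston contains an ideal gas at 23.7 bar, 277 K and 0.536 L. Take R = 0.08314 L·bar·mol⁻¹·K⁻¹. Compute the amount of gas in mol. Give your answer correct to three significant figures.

PV = nRT ⇒ n = PV/(RT) = (23.7 × 0.536) / (0.08314 × 277)

n ≈ 0.552 mol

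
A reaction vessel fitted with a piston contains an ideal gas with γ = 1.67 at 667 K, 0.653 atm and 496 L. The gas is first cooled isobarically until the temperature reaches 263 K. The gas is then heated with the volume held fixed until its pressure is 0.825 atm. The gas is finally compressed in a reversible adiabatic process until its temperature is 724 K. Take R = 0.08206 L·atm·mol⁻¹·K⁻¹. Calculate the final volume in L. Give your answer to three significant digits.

P constant ⇒ V ∝ T: P₂ = P₁; V₂ = V₁·(T₂/T₁) = 195.6 L.
Isochoric, so P/T is constant: V₃ = V₂; T₃ = T₂·(P₃/P₂) = 332.3 K.
Adiabatic (γ = 1.67), T V^(γ−1) and P V^γ constant: P₄ = P₃·(T₄/T₃)^(γ/(γ−1)) = 5.748 atm; V₄ = V₃·(T₃/T₄)^(1/(γ−1)) = 61.16 L.

V₄ ≈ 61.2 L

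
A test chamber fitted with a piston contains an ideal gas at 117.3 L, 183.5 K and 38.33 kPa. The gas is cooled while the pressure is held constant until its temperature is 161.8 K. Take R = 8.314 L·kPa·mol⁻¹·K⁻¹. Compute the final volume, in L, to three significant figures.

V₂ ≈ 103 L

P constant ⇒ V ∝ T: P₂ = P₁; V₂ = V₁·(T₂/T₁) = 103.4 L.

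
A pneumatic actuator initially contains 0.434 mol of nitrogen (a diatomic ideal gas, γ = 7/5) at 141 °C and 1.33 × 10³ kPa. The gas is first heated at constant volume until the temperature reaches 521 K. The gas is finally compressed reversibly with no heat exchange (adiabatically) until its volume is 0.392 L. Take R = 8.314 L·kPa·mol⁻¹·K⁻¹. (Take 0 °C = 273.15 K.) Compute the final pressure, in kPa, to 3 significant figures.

P₃ ≈ 7.31e+03 kPa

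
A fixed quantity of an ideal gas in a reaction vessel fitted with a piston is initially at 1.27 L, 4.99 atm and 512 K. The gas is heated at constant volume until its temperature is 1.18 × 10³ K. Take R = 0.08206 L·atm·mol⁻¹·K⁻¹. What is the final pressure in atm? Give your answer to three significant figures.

P₂ ≈ 11.5 atm

V constant ⇒ P ∝ T: V₂ = V₁; P₂ = P₁·(T₂/T₁) = 11.50 atm.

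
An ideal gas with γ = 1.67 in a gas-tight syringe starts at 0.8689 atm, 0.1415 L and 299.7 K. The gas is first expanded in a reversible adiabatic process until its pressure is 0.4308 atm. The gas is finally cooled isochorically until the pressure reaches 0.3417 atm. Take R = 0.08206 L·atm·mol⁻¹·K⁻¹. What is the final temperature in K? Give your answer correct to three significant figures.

Adiabatic (γ = 1.67), T V^(γ−1) and P V^γ constant: T₂ = T₁·(P₂/P₁)^((γ−1)/γ) = 226.2 K; V₂ = V₁·(P₁/P₂)^(1/γ) = 0.2154 L.
Isochoric, so P/T is constant: V₃ = V₂; T₃ = T₂·(P₃/P₂) = 179.4 K.

T₃ ≈ 179 K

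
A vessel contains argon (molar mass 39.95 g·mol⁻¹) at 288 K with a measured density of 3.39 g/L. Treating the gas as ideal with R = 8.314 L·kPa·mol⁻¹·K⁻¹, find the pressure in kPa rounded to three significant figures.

ρ = PM/(RT) ⇒ P = ρRT/M = (3.39 × 8.314 × 288.0) / 39.95

P ≈ 203 kPa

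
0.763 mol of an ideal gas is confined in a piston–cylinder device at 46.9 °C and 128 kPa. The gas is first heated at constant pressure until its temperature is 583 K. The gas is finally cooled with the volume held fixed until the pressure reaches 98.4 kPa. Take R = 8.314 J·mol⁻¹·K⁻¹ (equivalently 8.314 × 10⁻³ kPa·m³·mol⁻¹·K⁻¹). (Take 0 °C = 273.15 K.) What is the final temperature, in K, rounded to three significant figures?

Convert: T₁ = 320.0 K.
From PV = nRT: V₁ = nRT₁/P₁ = 0.01586 m³.
Isobaric, so V/T is constant: P₂ = P₁; V₂ = V₁·(T₂/T₁) = 0.02889 m³.
Isochoric, so P/T is constant: V₃ = V₂; T₃ = T₂·(P₃/P₂) = 448.2 K.

T₃ ≈ 448 K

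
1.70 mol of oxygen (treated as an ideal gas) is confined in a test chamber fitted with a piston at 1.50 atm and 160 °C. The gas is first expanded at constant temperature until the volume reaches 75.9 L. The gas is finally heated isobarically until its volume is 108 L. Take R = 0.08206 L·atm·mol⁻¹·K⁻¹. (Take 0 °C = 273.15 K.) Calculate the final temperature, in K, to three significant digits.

Convert: T₁ = 433.1 K.
From PV = nRT: V₁ = nRT₁/P₁ = 40.28 L.
Isothermal, so P V is constant: T₂ = T₁; P₂ = P₁·(V₁/V₂) = 0.7961 atm.
P constant ⇒ V ∝ T: P₃ = P₂; T₃ = T₂·(V₃/V₂) = 616.3 K.

T₃ ≈ 616 K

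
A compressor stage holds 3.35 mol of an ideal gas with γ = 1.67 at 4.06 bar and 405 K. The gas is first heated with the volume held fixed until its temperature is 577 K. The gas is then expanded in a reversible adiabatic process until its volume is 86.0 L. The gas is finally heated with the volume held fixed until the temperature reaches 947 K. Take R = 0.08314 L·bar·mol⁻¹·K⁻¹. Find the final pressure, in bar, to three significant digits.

From PV = nRT: V₁ = nRT₁/P₁ = 27.78 L.
V constant ⇒ P ∝ T: V₂ = V₁; P₂ = P₁·(T₂/T₁) = 5.784 bar.
Reversible adiabatic, γ = 1.67: T₃ = T₂·(V₂/V₃)^(γ−1) = 270.6 K; P₃ = P₂·(V₂/V₃)^γ = 0.8765 bar.
V constant ⇒ P ∝ T: V₄ = V₃; P₄ = P₃·(T₄/T₃) = 3.067 bar.

P₄ ≈ 3.07 bar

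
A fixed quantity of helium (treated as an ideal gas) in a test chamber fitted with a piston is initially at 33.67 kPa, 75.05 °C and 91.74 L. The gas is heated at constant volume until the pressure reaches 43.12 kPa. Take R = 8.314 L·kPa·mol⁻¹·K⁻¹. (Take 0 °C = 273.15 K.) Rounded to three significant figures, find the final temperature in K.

Convert: T₁ = 348.2 K.
Isochoric, so P/T is constant: V₂ = V₁; T₂ = T₁·(P₂/P₁) = 445.9 K.

T₂ ≈ 446 K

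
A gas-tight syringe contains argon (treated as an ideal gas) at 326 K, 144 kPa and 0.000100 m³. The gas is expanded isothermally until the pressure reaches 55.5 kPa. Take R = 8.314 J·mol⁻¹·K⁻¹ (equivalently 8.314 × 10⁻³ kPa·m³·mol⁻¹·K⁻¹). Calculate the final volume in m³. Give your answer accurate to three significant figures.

T constant ⇒ Boyle's law P V = const: T₂ = T₁; V₂ = V₁·(P₁/P₂) = 0.0002595 m³.

V₂ ≈ 0.000259 m³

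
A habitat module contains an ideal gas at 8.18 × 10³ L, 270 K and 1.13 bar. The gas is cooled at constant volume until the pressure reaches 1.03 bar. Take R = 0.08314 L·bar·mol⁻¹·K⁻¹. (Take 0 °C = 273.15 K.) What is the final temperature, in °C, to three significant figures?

T₂ ≈ -27.0 °C

Isochoric, so P/T is constant: V₂ = V₁; T₂ = T₁·(P₂/P₁) = 246.1 K.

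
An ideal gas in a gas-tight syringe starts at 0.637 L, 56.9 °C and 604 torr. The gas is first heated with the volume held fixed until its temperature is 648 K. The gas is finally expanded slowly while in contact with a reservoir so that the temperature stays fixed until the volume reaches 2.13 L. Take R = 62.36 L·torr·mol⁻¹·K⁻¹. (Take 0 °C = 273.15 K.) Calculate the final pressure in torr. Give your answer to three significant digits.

Convert: T₁ = 330.0 K.
Isochoric, so P/T is constant: V₂ = V₁; P₂ = P₁·(T₂/T₁) = 1186 torr.
T constant ⇒ Boyle's law P V = const: T₃ = T₂; P₃ = P₂·(V₂/V₃) = 354.6 torr.

P₃ ≈ 355 torr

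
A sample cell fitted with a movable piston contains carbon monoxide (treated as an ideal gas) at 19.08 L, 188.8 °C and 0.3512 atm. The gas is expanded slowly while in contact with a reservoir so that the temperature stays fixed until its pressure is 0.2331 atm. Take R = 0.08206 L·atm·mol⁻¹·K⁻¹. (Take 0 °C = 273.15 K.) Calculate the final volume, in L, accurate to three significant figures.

V₂ ≈ 28.7 L

Convert: T₁ = 461.9 K.
T constant ⇒ Boyle's law P V = const: T₂ = T₁; V₂ = V₁·(P₁/P₂) = 28.75 L.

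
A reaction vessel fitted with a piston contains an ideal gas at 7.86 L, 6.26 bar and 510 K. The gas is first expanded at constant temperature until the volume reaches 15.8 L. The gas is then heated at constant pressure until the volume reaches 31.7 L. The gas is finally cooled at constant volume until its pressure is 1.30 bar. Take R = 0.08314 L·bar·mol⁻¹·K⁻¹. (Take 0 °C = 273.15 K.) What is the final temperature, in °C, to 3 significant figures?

T₄ ≈ 154 °C

Isothermal, so P V is constant: T₂ = T₁; P₂ = P₁·(V₁/V₂) = 3.114 bar.
Isobaric, so V/T is constant: P₃ = P₂; T₃ = T₂·(V₃/V₂) = 1023 K.
Isochoric, so P/T is constant: V₄ = V₃; T₄ = T₃·(P₄/P₃) = 427.1 K.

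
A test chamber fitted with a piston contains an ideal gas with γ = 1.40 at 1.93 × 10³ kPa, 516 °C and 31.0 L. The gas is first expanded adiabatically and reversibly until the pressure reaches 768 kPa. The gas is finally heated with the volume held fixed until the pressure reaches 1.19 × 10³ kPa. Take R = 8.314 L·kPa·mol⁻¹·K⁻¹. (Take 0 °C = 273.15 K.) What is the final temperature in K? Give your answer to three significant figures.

T₃ ≈ 940 K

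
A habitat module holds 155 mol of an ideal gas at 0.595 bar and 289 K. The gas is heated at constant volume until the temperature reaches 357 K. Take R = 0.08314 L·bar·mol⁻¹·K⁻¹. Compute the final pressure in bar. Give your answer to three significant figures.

From PV = nRT: V₁ = nRT₁/P₁ = 6259 L.
V constant ⇒ P ∝ T: V₂ = V₁; P₂ = P₁·(T₂/T₁) = 0.7350 bar.

P₂ ≈ 0.735 bar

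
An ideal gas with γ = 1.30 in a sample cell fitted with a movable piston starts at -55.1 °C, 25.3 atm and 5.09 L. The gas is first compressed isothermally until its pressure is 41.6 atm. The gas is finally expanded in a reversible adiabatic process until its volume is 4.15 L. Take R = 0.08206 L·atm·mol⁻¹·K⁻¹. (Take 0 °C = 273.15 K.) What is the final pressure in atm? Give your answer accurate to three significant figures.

Convert: T₁ = 218.0 K.
T constant ⇒ Boyle's law P V = const: T₂ = T₁; V₂ = V₁·(P₁/P₂) = 3.096 L.
Adiabatic (γ = 1.30), T V^(γ−1) and P V^γ constant: T₃ = T₂·(V₂/V₃)^(γ−1) = 199.7 K; P₃ = P₂·(V₂/V₃)^γ = 28.42 atm.

P₃ ≈ 28.4 atm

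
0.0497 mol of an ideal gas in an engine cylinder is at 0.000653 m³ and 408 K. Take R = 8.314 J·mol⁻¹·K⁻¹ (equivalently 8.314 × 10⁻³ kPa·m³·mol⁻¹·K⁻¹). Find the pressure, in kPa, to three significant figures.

P ≈ 258 kPa

PV = nRT ⇒ P = nRT/V = (0.0497 × 8.314 × 10⁻³ × 408) / 0.000653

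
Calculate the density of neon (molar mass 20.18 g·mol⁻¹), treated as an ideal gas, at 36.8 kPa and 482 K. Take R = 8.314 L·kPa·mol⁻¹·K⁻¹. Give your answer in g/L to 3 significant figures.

ρ ≈ 0.185 g/L

ρ = PM/(RT) = (36.8 × 20.18) / (8.314 × 482.0)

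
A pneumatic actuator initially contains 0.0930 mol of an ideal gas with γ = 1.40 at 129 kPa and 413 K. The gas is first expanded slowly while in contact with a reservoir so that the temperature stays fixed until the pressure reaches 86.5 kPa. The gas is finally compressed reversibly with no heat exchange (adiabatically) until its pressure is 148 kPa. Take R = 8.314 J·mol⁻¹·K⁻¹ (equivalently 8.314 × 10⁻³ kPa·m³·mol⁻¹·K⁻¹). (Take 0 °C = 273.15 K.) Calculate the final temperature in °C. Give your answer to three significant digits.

From PV = nRT: V₁ = nRT₁/P₁ = 0.002475 m³.
T constant ⇒ Boyle's law P V = const: T₂ = T₁; V₂ = V₁·(P₁/P₂) = 0.003692 m³.
Adiabatic (γ = 1.40), T V^(γ−1) and P V^γ constant: T₃ = T₂·(P₃/P₂)^((γ−1)/γ) = 481.5 K; V₃ = V₂·(P₂/P₃)^(1/γ) = 0.002515 m³.

T₃ ≈ 208 °C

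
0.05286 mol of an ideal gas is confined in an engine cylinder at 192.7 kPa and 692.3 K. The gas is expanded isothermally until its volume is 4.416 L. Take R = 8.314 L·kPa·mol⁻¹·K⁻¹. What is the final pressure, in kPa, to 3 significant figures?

From PV = nRT: V₁ = nRT₁/P₁ = 1.579 L.
Isothermal, so P V is constant: T₂ = T₁; P₂ = P₁·(V₁/V₂) = 68.90 kPa.

P₂ ≈ 68.9 kPa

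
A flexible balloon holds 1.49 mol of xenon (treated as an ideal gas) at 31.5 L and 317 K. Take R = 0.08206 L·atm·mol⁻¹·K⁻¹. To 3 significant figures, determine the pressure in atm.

PV = nRT ⇒ P = nRT/V = (1.49 × 0.08206 × 317) / 31.5

P ≈ 1.23 atm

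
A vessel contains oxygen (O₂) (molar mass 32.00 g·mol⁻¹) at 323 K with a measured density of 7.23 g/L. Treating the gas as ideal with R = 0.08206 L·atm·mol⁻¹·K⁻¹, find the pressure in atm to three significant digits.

P ≈ 5.99 atm

ρ = PM/(RT) ⇒ P = ρRT/M = (7.23 × 0.08206 × 323.0) / 32.00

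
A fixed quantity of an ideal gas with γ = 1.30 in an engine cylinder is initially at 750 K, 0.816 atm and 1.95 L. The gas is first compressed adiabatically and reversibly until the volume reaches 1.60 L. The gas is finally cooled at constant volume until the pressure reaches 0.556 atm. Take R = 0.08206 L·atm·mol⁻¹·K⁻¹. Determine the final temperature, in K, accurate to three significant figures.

T₃ ≈ 419 K

Reversible adiabatic, γ = 1.30: T₂ = T₁·(V₁/V₂)^(γ−1) = 795.9 K; P₂ = P₁·(V₁/V₂)^γ = 1.055 atm.
Isochoric, so P/T is constant: V₃ = V₂; T₃ = T₂·(P₃/P₂) = 419.3 K.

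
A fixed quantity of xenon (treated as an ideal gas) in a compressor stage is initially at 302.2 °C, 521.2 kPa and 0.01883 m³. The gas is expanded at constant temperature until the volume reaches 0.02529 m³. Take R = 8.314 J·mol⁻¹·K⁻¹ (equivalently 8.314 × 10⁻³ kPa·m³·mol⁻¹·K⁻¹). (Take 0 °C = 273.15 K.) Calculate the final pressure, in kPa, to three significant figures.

Convert: T₁ = 575.3 K.
T constant ⇒ Boyle's law P V = const: T₂ = T₁; P₂ = P₁·(V₁/V₂) = 388.1 kPa.

P₂ ≈ 388 kPa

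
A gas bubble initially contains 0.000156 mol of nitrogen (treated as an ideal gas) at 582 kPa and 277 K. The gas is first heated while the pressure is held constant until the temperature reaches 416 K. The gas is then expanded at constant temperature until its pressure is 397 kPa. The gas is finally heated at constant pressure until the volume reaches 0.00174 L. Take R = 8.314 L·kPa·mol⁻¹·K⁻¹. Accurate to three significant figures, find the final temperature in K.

From PV = nRT: V₁ = nRT₁/P₁ = 0.0006173 L.
P constant ⇒ V ∝ T: P₂ = P₁; V₂ = V₁·(T₂/T₁) = 0.0009271 L.
Isothermal, so P V is constant: T₃ = T₂; V₃ = V₂·(P₂/P₃) = 0.001359 L.
Isobaric, so V/T is constant: P₄ = P₃; T₄ = T₃·(V₄/V₃) = 532.6 K.

T₄ ≈ 533 K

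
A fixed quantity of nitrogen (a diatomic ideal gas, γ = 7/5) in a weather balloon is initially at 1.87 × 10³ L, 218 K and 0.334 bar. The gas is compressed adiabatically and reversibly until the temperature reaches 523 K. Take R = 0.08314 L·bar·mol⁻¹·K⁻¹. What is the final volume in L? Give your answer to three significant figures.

Adiabatic (γ = 7/5), T V^(γ−1) and P V^γ constant: P₂ = P₁·(T₂/T₁)^(γ/(γ−1)) = 7.143 bar; V₂ = V₁·(T₁/T₂)^(1/(γ−1)) = 209.8 L.

V₂ ≈ 210 L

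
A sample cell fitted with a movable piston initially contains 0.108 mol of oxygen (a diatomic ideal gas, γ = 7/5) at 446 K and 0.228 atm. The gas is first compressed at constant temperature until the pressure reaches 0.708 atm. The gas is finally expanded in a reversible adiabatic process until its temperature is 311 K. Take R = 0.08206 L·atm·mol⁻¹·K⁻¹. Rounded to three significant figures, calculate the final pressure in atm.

P₃ ≈ 0.200 atm

From PV = nRT: V₁ = nRT₁/P₁ = 17.34 L.
Isothermal, so P V is constant: T₂ = T₁; V₂ = V₁·(P₁/P₂) = 5.583 L.
Adiabatic (γ = 7/5), T V^(γ−1) and P V^γ constant: P₃ = P₂·(T₃/T₂)^(γ/(γ−1)) = 0.2005 atm; V₃ = V₂·(T₂/T₃)^(1/(γ−1)) = 13.75 L.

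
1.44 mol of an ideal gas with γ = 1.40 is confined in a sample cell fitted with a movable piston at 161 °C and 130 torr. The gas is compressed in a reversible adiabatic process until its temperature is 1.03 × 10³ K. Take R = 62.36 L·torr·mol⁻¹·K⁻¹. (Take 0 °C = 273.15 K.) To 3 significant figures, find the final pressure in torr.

Convert: T₁ = 434.1 K.
From PV = nRT: V₁ = nRT₁/P₁ = 299.9 L.
Adiabatic (γ = 1.40), T V^(γ−1) and P V^γ constant: P₂ = P₁·(T₂/T₁)^(γ/(γ−1)) = 2674 torr; V₂ = V₁·(T₁/T₂)^(1/(γ−1)) = 34.59 L.

P₂ ≈ 2.67e+03 torr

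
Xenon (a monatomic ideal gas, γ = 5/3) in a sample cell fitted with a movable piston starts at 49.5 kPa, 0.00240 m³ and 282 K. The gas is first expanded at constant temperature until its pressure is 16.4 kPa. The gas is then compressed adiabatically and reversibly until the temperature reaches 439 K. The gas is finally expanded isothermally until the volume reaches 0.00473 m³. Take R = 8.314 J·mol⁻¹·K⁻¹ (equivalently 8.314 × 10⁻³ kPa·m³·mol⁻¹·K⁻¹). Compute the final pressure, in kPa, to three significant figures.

P₄ ≈ 39.1 kPa

T constant ⇒ Boyle's law P V = const: T₂ = T₁; V₂ = V₁·(P₁/P₂) = 0.007244 m³.
Adiabatic (γ = 5/3), T V^(γ−1) and P V^γ constant: P₃ = P₂·(T₃/T₂)^(γ/(γ−1)) = 49.59 kPa; V₃ = V₂·(T₂/T₃)^(1/(γ−1)) = 0.003729 m³.
T constant ⇒ Boyle's law P V = const: T₄ = T₃; P₄ = P₃·(V₃/V₄) = 39.10 kPa.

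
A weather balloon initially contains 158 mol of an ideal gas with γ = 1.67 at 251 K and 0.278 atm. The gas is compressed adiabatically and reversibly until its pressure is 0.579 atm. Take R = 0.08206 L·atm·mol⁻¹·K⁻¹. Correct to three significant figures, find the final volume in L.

V₂ ≈ 7.54e+03 L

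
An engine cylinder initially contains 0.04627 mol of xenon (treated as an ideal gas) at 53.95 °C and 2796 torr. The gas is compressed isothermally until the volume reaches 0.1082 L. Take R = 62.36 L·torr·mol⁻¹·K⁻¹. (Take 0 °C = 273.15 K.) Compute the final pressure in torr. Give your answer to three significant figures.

P₂ ≈ 8.72e+03 torr

Convert: T₁ = 327.1 K.
From PV = nRT: V₁ = nRT₁/P₁ = 0.3376 L.
Isothermal, so P V is constant: T₂ = T₁; P₂ = P₁·(V₁/V₂) = 8723 torr.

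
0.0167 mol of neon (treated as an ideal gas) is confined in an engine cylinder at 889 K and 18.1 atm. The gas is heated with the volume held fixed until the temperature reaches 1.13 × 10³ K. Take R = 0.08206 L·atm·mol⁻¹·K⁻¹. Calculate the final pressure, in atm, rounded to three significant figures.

From PV = nRT: V₁ = nRT₁/P₁ = 0.06731 L.
Isochoric, so P/T is constant: V₂ = V₁; P₂ = P₁·(T₂/T₁) = 23.01 atm.

P₂ ≈ 23.0 atm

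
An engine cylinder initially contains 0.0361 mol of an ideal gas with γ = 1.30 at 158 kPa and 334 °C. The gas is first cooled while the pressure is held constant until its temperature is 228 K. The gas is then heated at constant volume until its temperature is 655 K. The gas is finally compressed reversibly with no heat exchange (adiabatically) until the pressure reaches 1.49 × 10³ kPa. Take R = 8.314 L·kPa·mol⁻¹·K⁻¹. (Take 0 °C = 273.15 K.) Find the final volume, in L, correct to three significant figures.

V₄ ≈ 0.174 L

Convert: T₁ = 607.1 K.
From PV = nRT: V₁ = nRT₁/P₁ = 1.153 L.
P constant ⇒ V ∝ T: P₂ = P₁; V₂ = V₁·(T₂/T₁) = 0.4331 L.
Isochoric, so P/T is constant: V₃ = V₂; P₃ = P₂·(T₃/T₂) = 453.9 kPa.
Reversible adiabatic, γ = 1.30: T₄ = T₃·(P₄/P₃)^((γ−1)/γ) = 861.7 K; V₄ = V₃·(P₃/P₄)^(1/γ) = 0.1736 L.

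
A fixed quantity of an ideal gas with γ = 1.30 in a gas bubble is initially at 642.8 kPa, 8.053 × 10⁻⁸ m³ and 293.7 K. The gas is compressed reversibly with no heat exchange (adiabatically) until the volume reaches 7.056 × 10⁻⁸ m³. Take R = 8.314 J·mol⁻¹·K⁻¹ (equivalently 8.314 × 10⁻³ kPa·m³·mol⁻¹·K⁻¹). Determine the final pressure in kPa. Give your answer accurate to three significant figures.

Reversible adiabatic, γ = 1.30: T₂ = T₁·(V₁/V₂)^(γ−1) = 305.6 K; P₂ = P₁·(V₁/V₂)^γ = 763.3 kPa.

P₂ ≈ 763 kPa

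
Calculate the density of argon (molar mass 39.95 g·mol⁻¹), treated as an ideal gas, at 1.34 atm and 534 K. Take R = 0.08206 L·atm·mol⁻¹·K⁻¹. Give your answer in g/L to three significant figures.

ρ ≈ 1.22 g/L

ρ = PM/(RT) = (1.34 × 39.95) / (0.08206 × 534.0)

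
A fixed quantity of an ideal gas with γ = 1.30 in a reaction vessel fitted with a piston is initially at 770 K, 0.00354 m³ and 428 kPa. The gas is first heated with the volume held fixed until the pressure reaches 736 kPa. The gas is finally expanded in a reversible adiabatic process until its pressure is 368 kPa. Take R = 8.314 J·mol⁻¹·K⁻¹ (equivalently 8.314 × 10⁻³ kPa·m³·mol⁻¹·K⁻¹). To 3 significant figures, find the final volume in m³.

V₃ ≈ 0.00603 m³

V constant ⇒ P ∝ T: V₂ = V₁; T₂ = T₁·(P₂/P₁) = 1324 K.
Reversible adiabatic, γ = 1.30: T₃ = T₂·(P₃/P₂)^((γ−1)/γ) = 1128 K; V₃ = V₂·(P₂/P₃)^(1/γ) = 0.006033 m³.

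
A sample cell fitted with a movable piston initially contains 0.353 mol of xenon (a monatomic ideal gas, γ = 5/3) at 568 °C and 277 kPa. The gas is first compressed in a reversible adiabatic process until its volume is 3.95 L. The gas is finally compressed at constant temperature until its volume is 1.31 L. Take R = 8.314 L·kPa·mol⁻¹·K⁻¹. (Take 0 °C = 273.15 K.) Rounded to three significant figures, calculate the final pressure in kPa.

Convert: T₁ = 841.1 K.
From PV = nRT: V₁ = nRT₁/P₁ = 8.912 L.
Adiabatic (γ = 5/3), T V^(γ−1) and P V^γ constant: T₂ = T₁·(V₁/V₂)^(γ−1) = 1447 K; P₂ = P₁·(V₁/V₂)^γ = 1075 kPa.
Isothermal, so P V is constant: T₃ = T₂; P₃ = P₂·(V₂/V₃) = 3242 kPa.

P₃ ≈ 3.24e+03 kPa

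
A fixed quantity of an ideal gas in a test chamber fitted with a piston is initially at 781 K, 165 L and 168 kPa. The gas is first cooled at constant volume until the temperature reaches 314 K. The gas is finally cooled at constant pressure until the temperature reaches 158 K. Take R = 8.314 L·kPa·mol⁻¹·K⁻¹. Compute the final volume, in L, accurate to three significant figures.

V₃ ≈ 83.0 L

V constant ⇒ P ∝ T: V₂ = V₁; P₂ = P₁·(T₂/T₁) = 67.54 kPa.
Isobaric, so V/T is constant: P₃ = P₂; V₃ = V₂·(T₃/T₂) = 83.03 L.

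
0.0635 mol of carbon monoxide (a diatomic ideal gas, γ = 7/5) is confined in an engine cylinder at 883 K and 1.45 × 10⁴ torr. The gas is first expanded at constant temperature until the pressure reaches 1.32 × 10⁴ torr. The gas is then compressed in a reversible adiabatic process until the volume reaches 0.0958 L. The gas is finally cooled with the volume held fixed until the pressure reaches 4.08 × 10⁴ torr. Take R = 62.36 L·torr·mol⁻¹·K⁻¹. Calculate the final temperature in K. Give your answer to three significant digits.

From PV = nRT: V₁ = nRT₁/P₁ = 0.2411 L.
Isothermal, so P V is constant: T₂ = T₁; V₂ = V₁·(P₁/P₂) = 0.2649 L.
Reversible adiabatic, γ = 7/5: T₃ = T₂·(V₂/V₃)^(γ−1) = 1326 K; P₃ = P₂·(V₂/V₃)^γ = 5.482e+04 torr.
V constant ⇒ P ∝ T: V₄ = V₃; T₄ = T₃·(P₄/P₃) = 987.1 K.

T₄ ≈ 987 K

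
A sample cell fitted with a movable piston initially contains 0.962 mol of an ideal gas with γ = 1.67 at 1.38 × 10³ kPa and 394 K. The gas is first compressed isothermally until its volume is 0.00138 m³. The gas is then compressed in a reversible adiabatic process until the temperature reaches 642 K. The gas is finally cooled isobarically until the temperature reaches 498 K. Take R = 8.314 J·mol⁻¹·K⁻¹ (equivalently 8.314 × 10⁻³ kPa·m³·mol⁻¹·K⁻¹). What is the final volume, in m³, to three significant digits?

V₄ ≈ 0.000517 m³

From PV = nRT: V₁ = nRT₁/P₁ = 0.002284 m³.
Isothermal, so P V is constant: T₂ = T₁; P₂ = P₁·(V₁/V₂) = 2284 kPa.
Reversible adiabatic, γ = 1.67: P₃ = P₂·(T₃/T₂)^(γ/(γ−1)) = 7711 kPa; V₃ = V₂·(T₂/T₃)^(1/(γ−1)) = 0.0006659 m³.
P constant ⇒ V ∝ T: P₄ = P₃; V₄ = V₃·(T₄/T₃) = 0.0005165 m³.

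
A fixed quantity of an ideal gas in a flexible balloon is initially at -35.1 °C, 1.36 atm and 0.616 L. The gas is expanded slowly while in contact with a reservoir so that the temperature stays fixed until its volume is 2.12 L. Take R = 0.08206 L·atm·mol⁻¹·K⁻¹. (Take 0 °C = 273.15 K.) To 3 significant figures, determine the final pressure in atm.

P₂ ≈ 0.395 atm

Convert: T₁ = 238.0 K.
T constant ⇒ Boyle's law P V = const: T₂ = T₁; P₂ = P₁·(V₁/V₂) = 0.3952 atm.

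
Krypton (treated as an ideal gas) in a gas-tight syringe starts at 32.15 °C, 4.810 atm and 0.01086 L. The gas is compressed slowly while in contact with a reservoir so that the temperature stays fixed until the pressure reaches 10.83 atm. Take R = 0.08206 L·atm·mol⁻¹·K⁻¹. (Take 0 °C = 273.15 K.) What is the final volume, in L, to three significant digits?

Convert: T₁ = 305.3 K.
Isothermal, so P V is constant: T₂ = T₁; V₂ = V₁·(P₁/P₂) = 0.004823 L.

V₂ ≈ 0.00482 L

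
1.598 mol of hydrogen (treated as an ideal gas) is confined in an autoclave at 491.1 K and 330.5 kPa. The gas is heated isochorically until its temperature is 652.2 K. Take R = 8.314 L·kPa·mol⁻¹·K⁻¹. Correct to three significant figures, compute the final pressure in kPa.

P₂ ≈ 439 kPa

From PV = nRT: V₁ = nRT₁/P₁ = 19.74 L.
Isochoric, so P/T is constant: V₂ = V₁; P₂ = P₁·(T₂/T₁) = 438.9 kPa.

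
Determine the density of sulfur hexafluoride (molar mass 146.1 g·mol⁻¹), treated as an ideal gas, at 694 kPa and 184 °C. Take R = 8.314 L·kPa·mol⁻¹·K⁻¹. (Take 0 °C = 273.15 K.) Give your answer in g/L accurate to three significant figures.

ρ ≈ 26.7 g/L

ρ = PM/(RT) = (694 × 146.1) / (8.314 × 457.1)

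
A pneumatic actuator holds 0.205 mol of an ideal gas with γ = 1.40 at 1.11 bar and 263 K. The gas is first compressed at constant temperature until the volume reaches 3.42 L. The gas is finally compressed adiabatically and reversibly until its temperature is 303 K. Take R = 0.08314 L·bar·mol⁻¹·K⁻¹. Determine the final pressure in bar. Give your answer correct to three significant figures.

P₃ ≈ 2.15 bar

From PV = nRT: V₁ = nRT₁/P₁ = 4.038 L.
T constant ⇒ Boyle's law P V = const: T₂ = T₁; P₂ = P₁·(V₁/V₂) = 1.311 bar.
Adiabatic (γ = 1.40), T V^(γ−1) and P V^γ constant: P₃ = P₂·(T₃/T₂)^(γ/(γ−1)) = 2.151 bar; V₃ = V₂·(T₂/T₃)^(1/(γ−1)) = 2.401 L.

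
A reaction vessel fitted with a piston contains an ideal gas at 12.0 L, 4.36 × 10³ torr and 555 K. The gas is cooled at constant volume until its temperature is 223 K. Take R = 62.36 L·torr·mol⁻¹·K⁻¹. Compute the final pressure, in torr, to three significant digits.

Isochoric, so P/T is constant: V₂ = V₁; P₂ = P₁·(T₂/T₁) = 1752 torr.

P₂ ≈ 1.75e+03 torr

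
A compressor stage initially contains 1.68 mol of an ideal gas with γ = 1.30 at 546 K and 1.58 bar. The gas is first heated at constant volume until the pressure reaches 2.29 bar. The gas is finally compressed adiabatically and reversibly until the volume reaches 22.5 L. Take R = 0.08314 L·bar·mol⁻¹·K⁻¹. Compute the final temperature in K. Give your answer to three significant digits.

From PV = nRT: V₁ = nRT₁/P₁ = 48.27 L.
Isochoric, so P/T is constant: V₂ = V₁; T₂ = T₁·(P₂/P₁) = 791.4 K.
Adiabatic (γ = 1.30), T V^(γ−1) and P V^γ constant: T₃ = T₂·(V₂/V₃)^(γ−1) = 995.0 K; P₃ = P₂·(V₂/V₃)^γ = 6.177 bar.

T₃ ≈ 995 K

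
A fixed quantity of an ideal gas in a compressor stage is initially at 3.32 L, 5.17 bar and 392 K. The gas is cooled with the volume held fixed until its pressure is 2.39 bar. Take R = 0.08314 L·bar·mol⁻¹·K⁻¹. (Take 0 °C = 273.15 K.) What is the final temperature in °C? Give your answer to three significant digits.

T₂ ≈ -91.9 °C

Isochoric, so P/T is constant: V₂ = V₁; T₂ = T₁·(P₂/P₁) = 181.2 K.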